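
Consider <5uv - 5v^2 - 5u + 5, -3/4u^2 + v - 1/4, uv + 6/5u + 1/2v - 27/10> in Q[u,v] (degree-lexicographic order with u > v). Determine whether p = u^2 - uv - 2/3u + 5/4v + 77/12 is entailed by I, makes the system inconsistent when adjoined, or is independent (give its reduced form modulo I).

Adjoining u^2 - uv - 2/3u + 5/4v + 77/12 makes the ideal the whole ring: the system is inconsistent.

First compute the reduced Gröbner basis of I by Buchberger's algorithm.
f_1 = 5uv - 5v^2 - 5u + 5, LT = uv.
f_2 = -3/4u^2 + v - 1/4, LT = u^2.
f_3 = uv + 6/5u + 1/2v - 27/10, LT = uv.

S(f_1,f_2): lcm = u^2v. S = -uv^2 - u^2 + 4/3v^2 + u - 1/3v.
  leading term uv^2: subtract (-1/5v)·f_1 from -uv^2 - u^2 + 4/3v^2 + u - 1/3v → -v^3 - u^2 - uv + 4/3v^2 + u + 2/3v
  leading term v^3: no divisor's leading term divides it; move -v^3 to the remainder.
  leading term u^2: subtract (4/3)·f_2 from -u^2 - uv + 4/3v^2 + u + 2/3v → -uv + 4/3v^2 + u - 2/3v + 1/3
  leading term uv: subtract (-1/5)·f_1 from -uv + 4/3v^2 + u - 2/3v + 1/3 → 1/3v^2 - 2/3v + 4/3
  leading term v^2: no divisor's leading term divides it; move 1/3v^2 to the remainder.
  leading term v: no divisor's leading term divides it; move -2/3v to the remainder.
  leading term 1: no divisor's leading term divides it; move 4/3 to the remainder.
  remainder -v^3 + 1/3v^2 - 2/3v + 4/3 ≠ 0; add h_4 = -v^3 + 1/3v^2 - 2/3v + 4/3 to the basis.

S(f_1,f_3): lcm = uv. S = -v^2 - 11/5u - 1/2v + 37/10.
  leading term v^2: no divisor's leading term divides it; move -v^2 to the remainder.
  leading term u: no divisor's leading term divides it; move -11/5u to the remainder.
  leading term v: no divisor's leading term divides it; move -1/2v to the remainder.
  leading term 1: no divisor's leading term divides it; move 37/10 to the remainder.
  remainder -v^2 - 11/5u - 1/2v + 37/10 ≠ 0; add h_5 = -v^2 - 11/5u - 1/2v + 37/10 to the basis.

S(f_2,f_3): lcm = u^2v. S = -6/5u^2 - 1/2uv - 4/3v^2 + 27/10u + 1/3v.
  leading term u^2: subtract (8/5)·f_2 from -6/5u^2 - 1/2uv - 4/3v^2 + 27/10u + 1/3v → -1/2uv - 4/3v^2 + 27/10u - 19/15v + 2/5
  leading term uv: subtract (-1/10)·f_1 from -1/2uv - 4/3v^2 + 27/10u - 19/15v + 2/5 → -11/6v^2 + 11/5u - 19/15v + 9/10
  leading term v^2: subtract (11/6)·h_5 from -11/6v^2 + 11/5u - 19/15v + 9/10 → 187/30u - 7/20v - 353/60
  leading term u: no divisor's leading term divides it; move 187/30u to the remainder.
  leading term v: no divisor's leading term divides it; move -7/20v to the remainder.
  leading term 1: no divisor's leading term divides it; move -353/60 to the remainder.
  remainder 187/30u - 7/20v - 353/60 ≠ 0; add h_6 = 187/30u - 7/20v - 353/60 to the basis.

S(f_3,h_4): lcm = uv^3. S = 23/15uv^2 + 1/2v^3 - 2/3uv - 27/10v^2 + 4/3u.
  leading term uv^2: subtract (23/75v)·f_1 from 23/15uv^2 + 1/2v^3 - 2/3uv - 27/10v^2 + 4/3u → 61/30v^3 + 13/15uv - 27/10v^2 + 4/3u - 23/15v
  leading term v^3: subtract (-61/30)·h_4 from 61/30v^3 + 13/15uv - 27/10v^2 + 4/3u - 23/15v → 13/15uv - 91/45v^2 + 4/3u - 26/9v + 122/45
  leading term uv: subtract (13/75)·f_1 from 13/15uv - 91/45v^2 + 4/3u - 26/9v + 122/45 → -52/45v^2 + 11/5u - 26/9v + 83/45
  leading term v^2: subtract (52/45)·h_5 from -52/45v^2 + 11/5u - 26/9v + 83/45 → 1067/225u - 104/45v - 547/225
  leading term u: subtract (194/255)·h_6 from 1067/225u - 104/45v - 547/225 → -15643/7650v + 15643/7650
  leading term v: no divisor's leading term divides it; move -15643/7650v to the remainder.
  leading term 1: no divisor's leading term divides it; move 15643/7650 to the remainder.
  remainder -15643/7650v + 15643/7650 ≠ 0; add h_7 = -15643/7650v + 15643/7650 to the basis.

The other S-polynomials (S(f_1,h_4), S(f_2,h_4), S(f_1,h_5), S(f_2,h_5), S(f_3,h_5), S(h_4,h_5), S(f_1,h_6), S(f_2,h_6), S(f_3,h_6), S(h_4,h_6), S(h_5,h_6), S(f_1,h_7), S(f_2,h_7), S(f_3,h_7), S(h_4,h_7), S(h_5,h_7), S(h_6,h_7)) all reduce to 0 modulo the current basis, so we have a Gröbner basis.
Inter-reduce: drop elements whose leading term is divisible by another's, tail-reduce, and make monic.
Reduced Gröbner basis: {u - 1, v - 1}.
Label its elements g_1 = u - 1, g_2 = v - 1.

Reduce p = u^2 - uv - 2/3u + 5/4v + 77/12 modulo G:
  leading term u^2: subtract (u)·g_1 from u^2 - uv - 2/3u + 5/4v + 77/12 → -uv + 1/3u + 5/4v + 77/12
  leading term uv: subtract (-v)·g_1 from -uv + 1/3u + 5/4v + 77/12 → 1/3u + 1/4v + 77/12
  leading term u: subtract (1/3)·g_1 from 1/3u + 1/4v + 77/12 → 1/4v + 27/4
  leading term v: subtract (1/4)·g_2 from 1/4v + 27/4 → 7
  leading term 1: no divisor's leading term divides it; move 7 to the remainder.
  normal form = 7.
The normal form is nonzero, so p ∉ I. Since p minus its normal form lies in I, I + (p) = I + (r) where r = 7; decide whether this ideal is the whole ring.
Here r = 7 is a nonzero constant, hence a unit: 1 ∈ I + (p), the Gröbner basis of I + (p) is {1}, and the enlarged system has no common solution — adjoining p is inconsistent.

The remainder on division by a Gröbner basis is unique — it is the normal form.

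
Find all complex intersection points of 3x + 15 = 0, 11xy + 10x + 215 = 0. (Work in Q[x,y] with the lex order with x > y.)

{(-5, 3)}

Compute a lex Gröbner basis by Buchberger's algorithm.
f_1 = 3x + 15, LT = x.
f_2 = 11xy + 10x + 215, LT = xy.

S(f_1,f_2): lcm = xy. S = -10/11x + 5y - 215/11.
  reduce S modulo (f_1, f_2):
  remainder 5y - 15 ≠ 0; add h_3 = 5y - 15 to the basis.

The other S-polynomials (S(f_1,h_3), S(f_2,h_3)) all reduce to 0 modulo the current basis, so we have a Gröbner basis.
Inter-reduce: drop elements whose leading term is divisible by another's, tail-reduce, and make monic.
Reduced Gröbner basis: {x + 5, y - 3}.

Since the basis is lex-ordered, y - 3 is univariate in y. Its roots are {3}. Back-substituting each root into the other basis elements fixes the other coordinates.
  y = 3: the earlier basis element becomes x + 5 = 0, giving x = -5 — point (-5, 3).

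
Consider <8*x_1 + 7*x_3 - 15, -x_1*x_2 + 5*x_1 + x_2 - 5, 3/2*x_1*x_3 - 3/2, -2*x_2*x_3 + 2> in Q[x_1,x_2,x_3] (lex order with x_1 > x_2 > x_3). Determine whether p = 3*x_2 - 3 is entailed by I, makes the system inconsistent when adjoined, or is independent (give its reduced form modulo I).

First compute the reduced Gröbner basis of I by Buchberger's algorithm.
f_1 = 8*x_1 + 7*x_3 - 15, LT = x_1.
f_2 = -x_1*x_2 + 5*x_1 + x_2 - 5, LT = x_1*x_2.
f_3 = 3/2*x_1*x_3 - 3/2, LT = x_1*x_3.
f_4 = -2*x_2*x_3 + 2, LT = x_2*x_3.

S(f_1,f_2): lcm = x_1*x_2. S = 5*x_1 + 7/8*x_2*x_3 - 7/8*x_2 - 5.
  leading term x_1: subtract (5/8)·f_1 from 5*x_1 + 7/8*x_2*x_3 - 7/8*x_2 - 5 → 7/8*x_2*x_3 - 7/8*x_2 - 35/8*x_3 + 35/8
  leading term x_2*x_3: subtract (-7/16)·f_4 from 7/8*x_2*x_3 - 7/8*x_2 - 35/8*x_3 + 35/8 → -7/8*x_2 - 35/8*x_3 + 21/4
  leading term x_2: no divisor's leading term divides it; move -7/8*x_2 to the remainder.
  leading term x_3: no divisor's leading term divides it; move -35/8*x_3 to the remainder.
  leading term 1: no divisor's leading term divides it; move 21/4 to the remainder.
  remainder -7/8*x_2 - 35/8*x_3 + 21/4 ≠ 0; add h_5 = -7/8*x_2 - 35/8*x_3 + 21/4 to the basis.

S(f_1,f_3): lcm = x_1*x_3. S = 7/8*x_3**2 - 15/8*x_3 + 1.
  leading term x_3**2: no divisor's leading term divides it; move 7/8*x_3**2 to the remainder.
  leading term x_3: no divisor's leading term divides it; move -15/8*x_3 to the remainder.
  leading term 1: no divisor's leading term divides it; move 1 to the remainder.
  remainder 7/8*x_3**2 - 15/8*x_3 + 1 ≠ 0; add h_6 = 7/8*x_3**2 - 15/8*x_3 + 1 to the basis.

S(f_1,f_4): leading monomials are coprime, so the S-polynomial reduces to 0 (Buchberger's first criterion).
S(f_2,f_3): lcm = x_1*x_2*x_3. S = -5*x_1*x_3 - x_2*x_3 + x_2 + 5*x_3.
  leading term x_1*x_3: subtract (-5/8*x_3)·f_1 from -5*x_1*x_3 - x_2*x_3 + x_2 + 5*x_3 → -x_2*x_3 + x_2 + 35/8*x_3**2 - 35/8*x_3
  leading term x_2*x_3: subtract (1/2)·f_4 from -x_2*x_3 + x_2 + 35/8*x_3**2 - 35/8*x_3 → x_2 + 35/8*x_3**2 - 35/8*x_3 - 1
  leading term x_2: subtract (-8/7)·h_5 from x_2 + 35/8*x_3**2 - 35/8*x_3 - 1 → 35/8*x_3**2 - 75/8*x_3 + 5
  leading term x_3**2: subtract (5)·h_6 from 35/8*x_3**2 - 75/8*x_3 + 5 → 0
  remainder 0.

S(f_2,f_4): lcm = x_1*x_2*x_3. S = -5*x_1*x_3 + x_1 - x_2*x_3 + 5*x_3.
  leading term x_1*x_3: subtract (-5/8*x_3)·f_1 from -5*x_1*x_3 + x_1 - x_2*x_3 + 5*x_3 → x_1 - x_2*x_3 + 35/8*x_3**2 - 35/8*x_3
  leading term x_1: subtract (1/8)·f_1 from x_1 - x_2*x_3 + 35/8*x_3**2 - 35/8*x_3 → -x_2*x_3 + 35/8*x_3**2 - 21/4*x_3 + 15/8
  leading term x_2*x_3: subtract (1/2)·f_4 from -x_2*x_3 + 35/8*x_3**2 - 21/4*x_3 + 15/8 → 35/8*x_3**2 - 21/4*x_3 + 7/8
  leading term x_3**2: subtract (5)·h_6 from 35/8*x_3**2 - 21/4*x_3 + 7/8 → 33/8*x_3 - 33/8
  leading term x_3: no divisor's leading term divides it; move 33/8*x_3 to the remainder.
  leading term 1: no divisor's leading term divides it; move -33/8 to the remainder.
  remainder 33/8*x_3 - 33/8 ≠ 0; add h_7 = 33/8*x_3 - 33/8 to the basis.

S(f_3,f_4): lcm = x_1*x_2*x_3. S = x_1 - x_2.
  leading term x_1: subtract (1/8)·f_1 from x_1 - x_2 → -x_2 - 7/8*x_3 + 15/8
  leading term x_2: subtract (8/7)·h_5 from -x_2 - 7/8*x_3 + 15/8 → 33/8*x_3 - 33/8
  leading term x_3: subtract (1)·h_7 from 33/8*x_3 - 33/8 → 0
  remainder 0.

S(f_1,h_5): leading monomials are coprime, so the S-polynomial reduces to 0 (Buchberger's first criterion).
S(f_2,h_5): lcm = x_1*x_2. S = -5*x_1*x_3 + x_1 - x_2 + 5.
  leading term x_1*x_3: subtract (-5/8*x_3)·f_1 from -5*x_1*x_3 + x_1 - x_2 + 5 → x_1 - x_2 + 35/8*x_3**2 - 75/8*x_3 + 5
  leading term x_1: subtract (1/8)·f_1 from x_1 - x_2 + 35/8*x_3**2 - 75/8*x_3 + 5 → -x_2 + 35/8*x_3**2 - 41/4*x_3 + 55/8
  leading term x_2: subtract (8/7)·h_5 from -x_2 + 35/8*x_3**2 - 41/4*x_3 + 55/8 → 35/8*x_3**2 - 21/4*x_3 + 7/8
  leading term x_3**2: subtract (5)·h_6 from 35/8*x_3**2 - 21/4*x_3 + 7/8 → 33/8*x_3 - 33/8
  leading term x_3: subtract (1)·h_7 from 33/8*x_3 - 33/8 → 0
  remainder 0.

S(f_3,h_5): leading monomials are coprime, so the S-polynomial reduces to 0 (Buchberger's first criterion).
S(f_4,h_5): lcm = x_2*x_3. S = -5*x_3**2 + 6*x_3 - 1.
  leading term x_3**2: subtract (-40/7)·h_6 from -5*x_3**2 + 6*x_3 - 1 → -33/7*x_3 + 33/7
  leading term x_3: subtract (-8/7)·h_7 from -33/7*x_3 + 33/7 → 0
  remainder 0.

S(f_1,h_6): leading monomials are coprime, so the S-polynomial reduces to 0 (Buchberger's first criterion).
S(f_2,h_6): leading monomials are coprime, so the S-polynomial reduces to 0 (Buchberger's first criterion).
S(f_3,h_6): lcm = x_1*x_3**2. S = 15/7*x_1*x_3 - 8/7*x_1 - x_3.
  leading term x_1*x_3: subtract (15/56*x_3)·f_1 from 15/7*x_1*x_3 - 8/7*x_1 - x_3 → -8/7*x_1 - 15/8*x_3**2 + 169/56*x_3
  leading term x_1: subtract (-1/7)·f_1 from -8/7*x_1 - 15/8*x_3**2 + 169/56*x_3 → -15/8*x_3**2 + 225/56*x_3 - 15/7
  leading term x_3**2: subtract (-15/7)·h_6 from -15/8*x_3**2 + 225/56*x_3 - 15/7 → 0
  remainder 0.

S(f_4,h_6): lcm = x_2*x_3**2. S = 15/7*x_2*x_3 - 8/7*x_2 - x_3.
  leading term x_2*x_3: subtract (-15/14)·f_4 from 15/7*x_2*x_3 - 8/7*x_2 - x_3 → -8/7*x_2 - x_3 + 15/7
  leading term x_2: subtract (64/49)·h_5 from -8/7*x_2 - x_3 + 15/7 → 33/7*x_3 - 33/7
  leading term x_3: subtract (8/7)·h_7 from 33/7*x_3 - 33/7 → 0
  remainder 0.

S(h_5,h_6): leading monomials are coprime, so the S-polynomial reduces to 0 (Buchberger's first criterion).
S(f_1,h_7): leading monomials are coprime, so the S-polynomial reduces to 0 (Buchberger's first criterion).
S(f_2,h_7): leading monomials are coprime, so the S-polynomial reduces to 0 (Buchberger's first criterion).
S(f_3,h_7): lcm = x_1*x_3. S = x_1 - 1.
  leading term x_1: subtract (1/8)·f_1 from x_1 - 1 → -7/8*x_3 + 7/8
  leading term x_3: subtract (-7/33)·h_7 from -7/8*x_3 + 7/8 → 0
  remainder 0.

S(f_4,h_7): lcm = x_2*x_3. S = x_2 - 1.
  leading term x_2: subtract (-8/7)·h_5 from x_2 - 1 → -5*x_3 + 5
  leading term x_3: subtract (-40/33)·h_7 from -5*x_3 + 5 → 0
  remainder 0.

S(h_5,h_7): leading monomials are coprime, so the S-polynomial reduces to 0 (Buchberger's first criterion).
S(h_6,h_7): lcm = x_3**2. S = -8/7*x_3 + 8/7.
  leading term x_3: subtract (-64/231)·h_7 from -8/7*x_3 + 8/7 → 0
  remainder 0.

Every S-polynomial of the final basis reduces to 0, so we have a Gröbner basis.
Inter-reduce: drop elements whose leading term is divisible by another's, tail-reduce, and make monic.
Reduced Gröbner basis: {x_1 - 1, x_2 - 1, x_3 - 1}.
Label its elements g_1 = x_1 - 1, g_2 = x_2 - 1, g_3 = x_3 - 1.

Reduce p = 3*x_2 - 3 modulo G:
  leading term x_2: subtract (3)·g_2 from 3*x_2 - 3 → 0
  normal form = 0.
Since the normal form is 0, p ∈ I.

3*x_2 - 3 lies in I (it reduces to 0).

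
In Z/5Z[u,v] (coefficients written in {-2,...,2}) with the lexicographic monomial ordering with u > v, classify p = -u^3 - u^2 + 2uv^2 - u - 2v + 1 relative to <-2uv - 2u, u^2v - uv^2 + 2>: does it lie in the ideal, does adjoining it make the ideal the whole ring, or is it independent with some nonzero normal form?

First compute the reduced Gröbner basis of I by Buchberger's algorithm.
f_1 = -2uv - 2u, LT = uv.
f_2 = u^2v - uv^2 + 2, LT = u^2v.

S(f_1,f_2): lcm = u^2v. S = u^2 + uv^2 - 2.
  reduce S modulo (f_1, f_2):
  remainder u^2 + u - 2 ≠ 0; add h_3 = u^2 + u - 2 to the basis.

S(f_1,h_3): lcm = u^2v. S = u^2 - uv + 2v.
  reduce S modulo (f_1, f_2, h_3):
  remainder 2v + 2 ≠ 0; add h_4 = 2v + 2 to the basis.

The other S-polynomials (S(f_2,h_3), S(f_1,h_4), S(f_2,h_4), S(h_3,h_4)) all reduce to 0 modulo the current basis, so we have a Gröbner basis.
Inter-reduce: drop elements whose leading term is divisible by another's, tail-reduce, and make monic.
Reduced Gröbner basis: {u^2 + u - 2, v + 1}.
Label its elements g_1 = u^2 + u - 2, g_2 = v + 1.

Reduce p = -u^3 - u^2 + 2uv^2 - u - 2v + 1 modulo G:
  leading term u^3: subtract (-u)·g_1 from -u^3 - u^2 + 2uv^2 - u - 2v + 1 → 2uv^2 + 2u - 2v + 1
  leading term uv^2: subtract (2uv)·g_2 from 2uv^2 + 2u - 2v + 1 → -2uv + 2u - 2v + 1
  leading term uv: subtract (-2u)·g_2 from -2uv + 2u - 2v + 1 → -u - 2v + 1
  leading term u: no divisor's leading term divides it; move -u to the remainder.
  leading term v: subtract (-2)·g_2 from -2v + 1 → -2
  leading term 1: no divisor's leading term divides it; move -2 to the remainder.
  normal form = -u - 2.
The normal form is nonzero, so p ∉ I. Since p minus its normal form lies in I, I + (p) = I + (r) where r = -u - 2; decide whether this ideal is the whole ring.
Run Buchberger on G together with r (pairs among the g_i already reduce to 0 since G is a Gröbner basis):
g_1 = u^2 + u - 2, LT = u^2.
g_2 = v + 1, LT = v.
r = -u - 2, LT = u.

The S-polynomials (S(g_1,g_2), S(g_1,r), S(g_2,r)) all reduce to 0 modulo the current basis, so we have a Gröbner basis.
Inter-reduce: drop elements whose leading term is divisible by another's, tail-reduce, and make monic.
Reduced Gröbner basis: {u + 2, v + 1}.
The reduced Gröbner basis of I + (p) is {u + 2, v + 1} ≠ {1}, a proper ideal, so the enlarged system stays consistent: p is independent of I, with normal form -u - 2.

-u^3 - u^2 + 2uv^2 - u - 2v + 1 is independent of I; its normal form modulo I is -u - 2.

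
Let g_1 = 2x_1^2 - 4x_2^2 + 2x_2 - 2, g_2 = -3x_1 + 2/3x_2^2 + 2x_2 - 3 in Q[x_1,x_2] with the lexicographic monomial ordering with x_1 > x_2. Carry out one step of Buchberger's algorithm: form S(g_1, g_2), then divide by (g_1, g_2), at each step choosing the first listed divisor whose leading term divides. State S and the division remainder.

lcm(LM(g_1), LM(g_2)) = x_1^2.
S = (lcm/LT(g_1))·g_1 − (lcm/LT(g_2))·g_2 = 2/9x_1x_2^2 + 2/3x_1x_2 - x_1 - 2x_2^2 + x_2 - 1.
Reduce S modulo (g_1, g_2) in that order:
  leading term x_1x_2^2: subtract (-2/27x_2^2)·g_2 from 2/9x_1x_2^2 + 2/3x_1x_2 - x_1 - 2x_2^2 + x_2 - 1 → 2/3x_1x_2 - x_1 + 4/81x_2^4 + 4/27x_2^3 - 20/9x_2^2 + x_2 - 1
  leading term x_1x_2: subtract (-2/9x_2)·g_2 from 2/3x_1x_2 - x_1 + 4/81x_2^4 + 4/27x_2^3 - 20/9x_2^2 + x_2 - 1 → -x_1 + 4/81x_2^4 + 8/27x_2^3 - 16/9x_2^2 + 1/3x_2 - 1
  leading term x_1: subtract (1/3)·g_2 from -x_1 + 4/81x_2^4 + 8/27x_2^3 - 16/9x_2^2 + 1/3x_2 - 1 → 4/81x_2^4 + 8/27x_2^3 - 2x_2^2 - 1/3x_2
  leading term x_2^4: no divisor's leading term divides it; move 4/81x_2^4 to the remainder.
  leading term x_2^3: no divisor's leading term divides it; move 8/27x_2^3 to the remainder.
  leading term x_2^2: no divisor's leading term divides it; move -2x_2^2 to the remainder.
  leading term x_2: no divisor's leading term divides it; move -1/3x_2 to the remainder.
The remainder 4/81x_2^4 + 8/27x_2^3 - 2x_2^2 - 1/3x_2 is nonzero, so it would be added as the next basis element.

S(g_1, g_2) = 2/9x_1x_2^2 + 2/3x_1x_2 - x_1 - 2x_2^2 + x_2 - 1; remainder on division = 4/81x_2^4 + 8/27x_2^3 - 2x_2^2 - 1/3x_2.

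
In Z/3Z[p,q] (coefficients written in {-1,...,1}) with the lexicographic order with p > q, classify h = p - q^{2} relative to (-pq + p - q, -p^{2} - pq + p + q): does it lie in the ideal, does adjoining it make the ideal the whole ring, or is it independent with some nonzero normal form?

First compute the reduced Gröbner basis of I by Buchberger's algorithm.
f_1 = -pq + p - q, LT = pq.
f_2 = -p^{2} - pq + p + q, LT = p^{2}.

S(f_1,f_2): lcm = p^{2}q. S = -p^{2} - pq^{2} - pq + q^{2}.
  leading term p^{2}: subtract (1)·f_2 from -p^{2} - pq^{2} - pq + q^{2} → -pq^{2} - p + q^{2} - q
  leading term pq^{2}: subtract (q)·f_1 from -pq^{2} - p + q^{2} - q → -pq - p - q^{2} - q
  leading term pq: subtract (1)·f_1 from -pq - p - q^{2} - q → p - q^{2}
  leading term p: no divisor's leading term divides it; move p to the remainder.
  leading term q^{2}: no divisor's leading term divides it; move -q^{2} to the remainder.
  remainder p - q^{2} ≠ 0; add k_3 = p - q^{2} to the basis.

S(f_1,k_3): lcm = pq. S = -p + q^{3} + q.
  leading term p: subtract (-1)·k_3 from -p + q^{3} + q → q^{3} - q^{2} + q
  leading term q^{3}: no divisor's leading term divides it; move q^{3} to the remainder.
  leading term q^{2}: no divisor's leading term divides it; move -q^{2} to the remainder.
  leading term q: no divisor's leading term divides it; move q to the remainder.
  remainder q^{3} - q^{2} + q ≠ 0; add k_4 = q^{3} - q^{2} + q to the basis.

The other S-polynomials (S(f_2,k_3), S(f_1,k_4), S(f_2,k_4), S(k_3,k_4)) all reduce to 0 modulo the current basis, so we have a Gröbner basis.
Inter-reduce: drop elements whose leading term is divisible by another's, tail-reduce, and make monic.
Reduced Gröbner basis: {p - q^{2}, q^{3} - q^{2} + q}.
Label its elements g_1 = p - q^{2}, g_2 = q^{3} - q^{2} + q.

Reduce h = p - q^{2} modulo G:
  leading term p: subtract (1)·g_1 from p - q^{2} → 0
  normal form = 0.
Since the normal form is 0, h ∈ I.

The remainder on division by a Gröbner basis is unique — it is the normal form.

p - q^{2} lies in I (it reduces to 0).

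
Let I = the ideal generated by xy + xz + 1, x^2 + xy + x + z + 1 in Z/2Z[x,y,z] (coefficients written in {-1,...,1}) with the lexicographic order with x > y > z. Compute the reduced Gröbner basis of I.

f_1 = xy + xz + 1, LT = xy.
f_2 = x^2 + xy + x + z + 1, LT = x^2.

S(f_1,f_2): lcm = x^2y. S = x^2z + xy^2 + xy + x + yz + y.
  leading term x^2z: subtract (z)·f_2 from x^2z + xy^2 + xy + x + yz + y → xy^2 + xyz + xy + xz + x + yz + y + z^2 + z
  leading term xy^2: subtract (y)·f_1 from xy^2 + xyz + xy + xz + x + yz + y + z^2 + z → xy + xz + x + yz + z^2 + z
  leading term xy: subtract (1)·f_1 from xy + xz + x + yz + z^2 + z → x + yz + z^2 + z + 1
  leading term x: no divisor's leading term divides it; move x to the remainder.
  leading term yz: no divisor's leading term divides it; move yz to the remainder.
  leading term z^2: no divisor's leading term divides it; move z^2 to the remainder.
  leading term z: no divisor's leading term divides it; move z to the remainder.
  leading term 1: no divisor's leading term divides it; move 1 to the remainder.
  remainder x + yz + z^2 + z + 1 ≠ 0; add g_3 = x + yz + z^2 + z + 1 to the basis.

S(f_1,g_3): lcm = xy. S = xz + y^2z + yz^2 + yz + y + 1.
  leading term xz: subtract (z)·g_3 from xz + y^2z + yz^2 + yz + y + 1 → y^2z + yz + y + z^3 + z^2 + z + 1
  leading term y^2z: no divisor's leading term divides it; move y^2z to the remainder.
  leading term yz: no divisor's leading term divides it; move yz to the remainder.
  leading term y: no divisor's leading term divides it; move y to the remainder.
  leading term z^3: no divisor's leading term divides it; move z^3 to the remainder.
  leading term z^2: no divisor's leading term divides it; move z^2 to the remainder.
  leading term z: no divisor's leading term divides it; move z to the remainder.
  leading term 1: no divisor's leading term divides it; move 1 to the remainder.
  remainder y^2z + yz + y + z^3 + z^2 + z + 1 ≠ 0; add g_4 = y^2z + yz + y + z^3 + z^2 + z + 1 to the basis.

The other S-polynomials (S(f_2,g_3), S(f_1,g_4), S(f_2,g_4), S(g_3,g_4)) all reduce to 0 modulo the current basis, so we have a Gröbner basis.
Inter-reduce: drop elements whose leading term is divisible by another's, tail-reduce, and make monic.

G = {x + yz + z^2 + z + 1, y^2z + yz + y + z^3 + z^2 + z + 1}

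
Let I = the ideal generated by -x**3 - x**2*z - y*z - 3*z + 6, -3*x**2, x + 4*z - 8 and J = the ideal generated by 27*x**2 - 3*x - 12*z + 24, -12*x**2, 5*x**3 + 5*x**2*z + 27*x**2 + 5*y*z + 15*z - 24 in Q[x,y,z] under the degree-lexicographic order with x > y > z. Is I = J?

Two ideals are equal iff their reduced Gröbner bases coincide (the reduced basis is unique for a fixed ordering).
Buchberger on the first generating set:
f_1 = -x**3 - x**2*z - y*z - 3*z + 6, LT = x**3.
f_2 = -3*x**2, LT = x**2.
f_3 = x + 4*z - 8, LT = x.

S(f_1,f_2): lcm = x**3. S = x**2*z + y*z + 3*z - 6.
  reduce S modulo (f_1, f_2, f_3):
  remainder y*z + 3*z - 6 ≠ 0; add g_4 = y*z + 3*z - 6 to the basis.

S(f_2,f_3): lcm = x**2. S = -4*x*z + 8*x.
  reduce S modulo (f_1, f_2, f_3, g_4):
  remainder 16*z**2 - 64*z + 64 ≠ 0; add g_5 = 16*z**2 - 64*z + 64 to the basis.

S(g_4,g_5): lcm = y*z**2. S = 4*y*z + 3*z**2 - 4*y - 6*z.
  reduce S modulo (f_1, f_2, f_3, g_4, g_5):
  remainder -4*y - 6*z + 12 ≠ 0; add g_6 = -4*y - 6*z + 12 to the basis.

The other S-polynomials (S(f_1,f_3), S(f_1,g_4), S(f_2,g_4), S(f_3,g_4), S(f_1,g_5), S(f_2,g_5), S(f_3,g_5), S(f_1,g_6), S(f_2,g_6), S(f_3,g_6), S(g_4,g_6), S(g_5,g_6)) all reduce to 0 modulo the current basis, so we have a Gröbner basis.
Inter-reduce: drop elements whose leading term is divisible by another's, tail-reduce, and make monic.
Reduced Gröbner basis: {z**2 - 4*z + 4, x + 4*z - 8, y + 3/2*z - 3}.

Buchberger on the second generating set:
h_1 = 27*x**2 - 3*x - 12*z + 24, LT = x**2.
h_2 = -12*x**2, LT = x**2.
h_3 = 5*x**3 + 5*x**2*z + 27*x**2 + 5*y*z + 15*z - 24, LT = x**3.

S(h_1,h_2): lcm = x**2. S = -1/9*x - 4/9*z + 8/9.
  reduce S modulo (h_1, h_2, h_3):
  remainder -1/9*x - 4/9*z + 8/9 ≠ 0; add k_4 = -1/9*x - 4/9*z + 8/9 to the basis.

S(h_1,h_3): lcm = x**3. S = -x**2*z - 248/45*x**2 - 4/9*x*z - y*z + 8/9*x - 3*z + 24/5.
  reduce S modulo (h_1, h_2, h_3, k_4):
  remainder -y*z + 16/9*z**2 - 91/9*z + 536/45 ≠ 0; add k_5 = -y*z + 16/9*z**2 - 91/9*z + 536/45 to the basis.

S(h_2,h_3): lcm = x**3. S = -x**2*z - 27/5*x**2 - y*z - 3*z + 24/5.
  reduce S modulo (h_1, h_2, h_3, k_4, k_5):
  remainder -16/9*z**2 + 64/9*z - 64/9 ≠ 0; add k_6 = -16/9*z**2 + 64/9*z - 64/9 to the basis.

S(k_5,k_6): lcm = y*z**2. S = -16/9*z**3 + 4*y*z + 91/9*z**2 - 4*y - 536/45*z.
  reduce S modulo (h_1, h_2, h_3, k_4, k_5, k_6):
  remainder -4*y - 24/5*z + 36/5 ≠ 0; add k_7 = -4*y - 24/5*z + 36/5 to the basis.

The other S-polynomials (S(h_1,k_4), S(h_2,k_4), S(h_3,k_4), S(h_1,k_5), S(h_2,k_5), S(h_3,k_5), S(k_4,k_5), S(h_1,k_6), S(h_2,k_6), S(h_3,k_6), S(k_4,k_6), S(h_1,k_7), S(h_2,k_7), S(h_3,k_7), S(k_4,k_7), S(k_5,k_7), S(k_6,k_7)) all reduce to 0 modulo the current basis, so we have a Gröbner basis.
Inter-reduce: drop elements whose leading term is divisible by another's, tail-reduce, and make monic.
Reduced Gröbner basis: {z**2 - 4*z + 4, x + 4*z - 8, y + 6/5*z - 9/5}.

The bases are distinct; the ideals are different.

No, the ideals differ.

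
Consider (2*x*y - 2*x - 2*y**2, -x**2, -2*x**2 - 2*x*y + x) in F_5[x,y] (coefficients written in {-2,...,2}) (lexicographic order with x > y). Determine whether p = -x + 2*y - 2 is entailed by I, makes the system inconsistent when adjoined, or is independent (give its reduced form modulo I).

Adjoining -x + 2*y - 2 makes the ideal the whole ring: the system is inconsistent.

First compute the reduced Gröbner basis of I by Buchberger's algorithm.
f_1 = 2*x*y - 2*x - 2*y**2, LT = x*y.
f_2 = -x**2, LT = x**2.
f_3 = -2*x**2 - 2*x*y + x, LT = x**2.

S(f_1,f_2): lcm = x**2*y. S = -x**2 - x*y**2.
  leading term x**2: subtract (1)·f_2 from -x**2 - x*y**2 → -x*y**2
  leading term x*y**2: subtract (2*y)·f_1 from -x*y**2 → -x*y - y**3
  leading term x*y: subtract (2)·f_1 from -x*y - y**3 → -x - y**3 - y**2
  leading term x: no divisor's leading term divides it; move -x to the remainder.
  leading term y**3: no divisor's leading term divides it; move -y**3 to the remainder.
  leading term y**2: no divisor's leading term divides it; move -y**2 to the remainder.
  remainder -x - y**3 - y**2 ≠ 0; add h_4 = -x - y**3 - y**2 to the basis.

S(f_1,f_3): lcm = x**2*y. S = -x**2 - 2*x*y**2 - 2*x*y.
  leading term x**2: subtract (1)·f_2 from -x**2 - 2*x*y**2 - 2*x*y → -2*x*y**2 - 2*x*y
  leading term x*y**2: subtract (-y)·f_1 from -2*x*y**2 - 2*x*y → x*y - 2*y**3
  leading term x*y: subtract (-2)·f_1 from x*y - 2*y**3 → x - 2*y**3 + y**2
  leading term x: subtract (-1)·h_4 from x - 2*y**3 + y**2 → 2*y**3
  leading term y**3: no divisor's leading term divides it; move 2*y**3 to the remainder.
  remainder 2*y**3 ≠ 0; add h_5 = 2*y**3 to the basis.

S(f_2,f_3): lcm = x**2. S = -x*y - 2*x.
  leading term x*y: subtract (2)·f_1 from -x*y - 2*x → 2*x - y**2
  leading term x: subtract (-2)·h_4 from 2*x - y**2 → -2*y**3 + 2*y**2
  leading term y**3: subtract (-1)·h_5 from -2*y**3 + 2*y**2 → 2*y**2
  leading term y**2: no divisor's leading term divides it; move 2*y**2 to the remainder.
  remainder 2*y**2 ≠ 0; add h_6 = 2*y**2 to the basis.

The other S-polynomials (S(f_1,h_4), S(f_2,h_4), S(f_3,h_4), S(f_1,h_5), S(f_2,h_5), S(f_3,h_5), S(h_4,h_5), S(f_1,h_6), S(f_2,h_6), S(f_3,h_6), S(h_4,h_6), S(h_5,h_6)) all reduce to 0 modulo the current basis, so we have a Gröbner basis.
Inter-reduce: drop elements whose leading term is divisible by another's, tail-reduce, and make monic.
Reduced Gröbner basis: {x, y**2}.
Label its elements g_1 = x, g_2 = y**2.

Reduce p = -x + 2*y - 2 modulo G:
  leading term x: subtract (-1)·g_1 from -x + 2*y - 2 → 2*y - 2
  leading term y: no divisor's leading term divides it; move 2*y to the remainder.
  leading term 1: no divisor's leading term divides it; move -2 to the remainder.
  normal form = 2*y - 2.
The normal form is nonzero, so p ∉ I. Since p minus its normal form lies in I, I + (p) = I + (r) where r = 2*y - 2; decide whether this ideal is the whole ring.
Run Buchberger on G together with r (pairs among the g_i already reduce to 0 since G is a Gröbner basis):
g_1 = x, LT = x.
g_2 = y**2, LT = y**2.
r = 2*y - 2, LT = y.

S(g_2,r): lcm = y**2. S = y.
  leading term y: subtract (-2)·r from y → 1
  leading term 1: no divisor's leading term divides it; move 1 to the remainder.
  remainder 1 ≠ 0; add m_4 = 1 to the basis.

The other S-polynomials (S(g_1,g_2), S(g_1,r), S(g_1,m_4), S(g_2,m_4), S(r,m_4)) all reduce to 0 modulo the current basis, so we have a Gröbner basis.
Inter-reduce: drop elements whose leading term is divisible by another's, tail-reduce, and make monic.
Reduced Gröbner basis: {1}.
The reduced Gröbner basis of I + (p) is {1}: the ideal is the whole ring, so the enlarged system has no common solution — adjoining p is inconsistent.

The remainder on division by a Gröbner basis is unique — it is the normal form.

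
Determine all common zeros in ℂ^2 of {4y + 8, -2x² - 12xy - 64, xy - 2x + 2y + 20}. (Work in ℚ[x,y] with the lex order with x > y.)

Compute a lex Gröbner basis by Buchberger's algorithm.
f_1 = 4y + 8, LT = y.
f_2 = -2x² - 12xy - 64, LT = x².
f_3 = xy - 2x + 2y + 20, LT = xy.

S(f_1,f_2): leading monomials are coprime, so the S-polynomial reduces to 0 (Buchberger's first criterion).
S(f_1,f_3): lcm = xy. S = 4x - 2y - 20.
  leading term x: no divisor's leading term divides it; move 4x to the remainder.
  leading term y: subtract (-½)·f_1 from -2y - 20 → -16
  leading term 1: no divisor's leading term divides it; move -16 to the remainder.
  remainder 4x - 16 ≠ 0; add h_4 = 4x - 16 to the basis.

S(f_2,f_3): lcm = x²y. S = 2x² + 6xy² - 2xy - 20x + 32y.
  leading term x²: subtract (-1)·f_2 from 2x² + 6xy² - 2xy - 20x + 32y → 6xy² - 14xy - 20x + 32y - 64
  leading term xy²: subtract (3/2xy)·f_1 from 6xy² - 14xy - 20x + 32y - 64 → -26xy - 20x + 32y - 64
  leading term xy: subtract (-13/2x)·f_1 from -26xy - 20x + 32y - 64 → 32x + 32y - 64
  leading term x: subtract (8)·h_4 from 32x + 32y - 64 → 32y + 64
  leading term y: subtract (8)·f_1 from 32y + 64 → 0
  remainder 0.

S(f_1,h_4): leading monomials are coprime, so the S-polynomial reduces to 0 (Buchberger's first criterion).
S(f_2,h_4): lcm = x². S = 6xy + 4x + 32.
  leading term xy: subtract (3/2x)·f_1 from 6xy + 4x + 32 → -8x + 32
  leading term x: subtract (-2)·h_4 from -8x + 32 → 0
  remainder 0.

S(f_3,h_4): lcm = xy. S = -2x + 6y + 20.
  leading term x: subtract (-½)·h_4 from -2x + 6y + 20 → 6y + 12
  leading term y: subtract (3/2)·f_1 from 6y + 12 → 0
  remainder 0.

Every S-polynomial of the final basis reduces to 0, so we have a Gröbner basis.
Inter-reduce: drop elements whose leading term is divisible by another's, tail-reduce, and make monic.
Reduced Gröbner basis: {x - 4, y + 2}.

Since the basis is lex-ordered, y + 2 is univariate in y. Its roots are {-2}. Back-substituting each root into the other basis elements fixes the other coordinates.
  y = -2: the earlier basis element becomes x - 4 = 0, giving x = 4 — point (4, -2).
Check: every point annihilates each of the original generators.
A lex Gröbner basis triangularizes the system, enabling back-substitution.

{(4, -2)}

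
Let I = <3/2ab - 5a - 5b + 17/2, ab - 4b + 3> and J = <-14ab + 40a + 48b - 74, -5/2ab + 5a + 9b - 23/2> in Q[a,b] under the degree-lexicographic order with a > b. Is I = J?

Yes, the ideals are equal.

Two ideals are equal iff their reduced Gröbner bases coincide (the reduced basis is unique for a fixed ordering).
Buchberger on the first generating set:
f_1 = 3/2ab - 5a - 5b + 17/2, LT = ab.
f_2 = ab - 4b + 3, LT = ab.

S(f_1,f_2): lcm = ab. S = -10/3a + 2/3b + 8/3.
  leading term a: no divisor's leading term divides it; move -10/3a to the remainder.
  leading term b: no divisor's leading term divides it; move 2/3b to the remainder.
  leading term 1: no divisor's leading term divides it; move 8/3 to the remainder.
  remainder -10/3a + 2/3b + 8/3 ≠ 0; add g_3 = -10/3a + 2/3b + 8/3 to the basis.

S(f_1,g_3): lcm = ab. S = 1/5b^2 - 10/3a - 38/15b + 17/3.
  leading term b^2: no divisor's leading term divides it; move 1/5b^2 to the remainder.
  leading term a: subtract (1)·g_3 from -10/3a - 38/15b + 17/3 → -16/5b + 3
  leading term b: no divisor's leading term divides it; move -16/5b to the remainder.
  leading term 1: no divisor's leading term divides it; move 3 to the remainder.
  remainder 1/5b^2 - 16/5b + 3 ≠ 0; add g_4 = 1/5b^2 - 16/5b + 3 to the basis.

The other S-polynomials (S(f_2,g_3), S(f_1,g_4), S(f_2,g_4), S(g_3,g_4)) all reduce to 0 modulo the current basis, so we have a Gröbner basis.
Inter-reduce: drop elements whose leading term is divisible by another's, tail-reduce, and make monic.
Reduced Gröbner basis: {b^2 - 16b + 15, a - 1/5b - 4/5}.

Buchberger on the second generating set:
h_1 = -14ab + 40a + 48b - 74, LT = ab.
h_2 = -5/2ab + 5a + 9b - 23/2, LT = ab.

S(h_1,h_2): lcm = ab. S = -6/7a + 6/35b + 24/35.
  leading term a: no divisor's leading term divides it; move -6/7a to the remainder.
  leading term b: no divisor's leading term divides it; move 6/35b to the remainder.
  leading term 1: no divisor's leading term divides it; move 24/35 to the remainder.
  remainder -6/7a + 6/35b + 24/35 ≠ 0; add k_3 = -6/7a + 6/35b + 24/35 to the basis.

S(h_1,k_3): lcm = ab. S = 1/5b^2 - 20/7a - 92/35b + 37/7.
  leading term b^2: no divisor's leading term divides it; move 1/5b^2 to the remainder.
  leading term a: subtract (10/3)·k_3 from -20/7a - 92/35b + 37/7 → -16/5b + 3
  leading term b: no divisor's leading term divides it; move -16/5b to the remainder.
  leading term 1: no divisor's leading term divides it; move 3 to the remainder.
  remainder 1/5b^2 - 16/5b + 3 ≠ 0; add k_4 = 1/5b^2 - 16/5b + 3 to the basis.

The other S-polynomials (S(h_2,k_3), S(h_1,k_4), S(h_2,k_4), S(k_3,k_4)) all reduce to 0 modulo the current basis, so we have a Gröbner basis.
Inter-reduce: drop elements whose leading term is divisible by another's, tail-reduce, and make monic.
Reduced Gröbner basis: {b^2 - 16b + 15, a - 1/5b - 4/5}.

These coincide, so the ideals are equal.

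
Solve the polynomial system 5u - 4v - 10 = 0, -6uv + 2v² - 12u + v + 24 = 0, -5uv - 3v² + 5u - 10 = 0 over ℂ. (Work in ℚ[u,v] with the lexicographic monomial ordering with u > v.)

Compute a lex Gröbner basis by Buchberger's algorithm.
f_1 = 5u - 4v - 10, LT = u.
f_2 = -6uv - 12u + 2v² + v + 24, LT = uv.
f_3 = -5uv + 5u - 3v² - 10, LT = uv.

S(f_1,f_2): lcm = uv. S = -2u - 7/15v² - 11/6v + 4.
  leading term u: subtract (-⅖)·f_1 from -2u - 7/15v² - 11/6v + 4 → -7/15v² - 103/30v
  leading term v²: no divisor's leading term divides it; move -7/15v² to the remainder.
  leading term v: no divisor's leading term divides it; move -103/30v to the remainder.
  remainder -7/15v² - 103/30v ≠ 0; add h_4 = -7/15v² - 103/30v to the basis.

S(f_1,f_3): lcm = uv. S = u - 7/5v² - 2v - 2.
  leading term u: subtract (⅕)·f_1 from u - 7/5v² - 2v - 2 → -7/5v² - 6/5v
  leading term v²: subtract (3)·h_4 from -7/5v² - 6/5v → 91/10v
  leading term v: no divisor's leading term divides it; move 91/10v to the remainder.
  remainder 91/10v ≠ 0; add h_5 = 91/10v to the basis.

The other S-polynomials (S(f_2,f_3), S(f_1,h_4), S(f_2,h_4), S(f_3,h_4), S(f_1,h_5), S(f_2,h_5), S(f_3,h_5), S(h_4,h_5)) all reduce to 0 modulo the current basis, so we have a Gröbner basis.
Inter-reduce: drop elements whose leading term is divisible by another's, tail-reduce, and make monic.
Reduced Gröbner basis: {u - 2, v}.

Elimination: the polynomial v lies in the elimination ideal for v, so v ∈ {0}. For each such v, the remaining basis elements (now univariate) give the rest of the solution.
  v = 0: the earlier basis element becomes u - 2 = 0, giving u = 2 — point (2, 0).
Substituting each solution back into the original system confirms all equations vanish.
Zero-dimensionality of the ideal guarantees finitely many solutions over ℂ.

{(2, 0)}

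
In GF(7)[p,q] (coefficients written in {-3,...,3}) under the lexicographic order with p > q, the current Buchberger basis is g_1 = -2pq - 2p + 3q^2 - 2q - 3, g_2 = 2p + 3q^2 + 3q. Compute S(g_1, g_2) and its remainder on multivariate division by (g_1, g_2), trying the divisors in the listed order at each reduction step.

S(g_1, g_2) = p + 2q^3 - 3q^2 + q - 2; remainder on division = 2q^3 - q^2 + 3q - 2.

lcm(LM(g_1), LM(g_2)) = pq.
S = (lcm/LT(g_1))·g_1 − (lcm/LT(g_2))·g_2 = p + 2q^3 - 3q^2 + q - 2.
Reduce S modulo (g_1, g_2) in that order:
  leading term p: subtract (-3)·g_2 from p + 2q^3 - 3q^2 + q - 2 → 2q^3 - q^2 + 3q - 2
  leading term q^3: no divisor's leading term divides it; move 2q^3 to the remainder.
  leading term q^2: no divisor's leading term divides it; move -q^2 to the remainder.
  leading term q: no divisor's leading term divides it; move 3q to the remainder.
  leading term 1: no divisor's leading term divides it; move -2 to the remainder.
The remainder 2q^3 - q^2 + 3q - 2 is nonzero, so it would be added as the next basis element.
This is the inner loop of Buchberger's algorithm — each nonzero remainder becomes a new basis element.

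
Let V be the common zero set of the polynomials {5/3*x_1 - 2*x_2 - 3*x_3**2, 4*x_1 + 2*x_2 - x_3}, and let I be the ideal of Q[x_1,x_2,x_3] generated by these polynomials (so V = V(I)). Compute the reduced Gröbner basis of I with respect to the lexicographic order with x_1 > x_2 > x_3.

G = {x_1 - 9/17*x_3**2 - 3/17*x_3, x_2 + 18/17*x_3**2 - 5/34*x_3}

f_1 = 5/3*x_1 - 2*x_2 - 3*x_3**2, LT = x_1.
f_2 = 4*x_1 + 2*x_2 - x_3, LT = x_1.

S(f_1,f_2): lcm = x_1. S = -17/10*x_2 - 9/5*x_3**2 + 1/4*x_3.
  leading term x_2: no divisor's leading term divides it; move -17/10*x_2 to the remainder.
  leading term x_3**2: no divisor's leading term divides it; move -9/5*x_3**2 to the remainder.
  leading term x_3: no divisor's leading term divides it; move 1/4*x_3 to the remainder.
  remainder -17/10*x_2 - 9/5*x_3**2 + 1/4*x_3 ≠ 0; add g_3 = -17/10*x_2 - 9/5*x_3**2 + 1/4*x_3 to the basis.

The other S-polynomials (S(f_1,g_3), S(f_2,g_3)) all reduce to 0 modulo the current basis, so we have a Gröbner basis.
Inter-reduce: drop elements whose leading term is divisible by another's, tail-reduce, and make monic.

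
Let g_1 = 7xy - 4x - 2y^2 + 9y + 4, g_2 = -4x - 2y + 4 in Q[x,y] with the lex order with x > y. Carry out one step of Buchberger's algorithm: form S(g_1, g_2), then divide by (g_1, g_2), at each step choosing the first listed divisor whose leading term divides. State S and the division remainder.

lcm(LM(g_1), LM(g_2)) = xy.
S = (lcm/LT(g_1))·g_1 − (lcm/LT(g_2))·g_2 = -4/7x - 11/14y^2 + 16/7y + 4/7.
Reduce S modulo (g_1, g_2) in that order:
  leading term x: subtract (1/7)·g_2 from -4/7x - 11/14y^2 + 16/7y + 4/7 → -11/14y^2 + 18/7y
  leading term y^2: no divisor's leading term divides it; move -11/14y^2 to the remainder.
  leading term y: no divisor's leading term divides it; move 18/7y to the remainder.
The remainder -11/14y^2 + 18/7y is nonzero, so it would be added as the next basis element.

S(g_1, g_2) = -4/7x - 11/14y^2 + 16/7y + 4/7; remainder on division = -11/14y^2 + 18/7y.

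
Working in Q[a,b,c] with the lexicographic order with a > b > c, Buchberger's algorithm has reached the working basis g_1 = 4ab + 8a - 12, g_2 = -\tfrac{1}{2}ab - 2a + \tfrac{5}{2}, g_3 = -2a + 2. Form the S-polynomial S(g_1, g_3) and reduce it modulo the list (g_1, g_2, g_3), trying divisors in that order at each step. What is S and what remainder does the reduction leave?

S(g_1, g_3) = 2a + b - 3; remainder on division = b - 1.

lcm(LM(g_1), LM(g_3)) = ab.
S = (lcm/LT(g_1))·g_1 − (lcm/LT(g_3))·g_3 = 2a + b - 3.
Reduce S modulo (g_1, g_2, g_3) in that order:
  leading term a: subtract (-1)·g_3 from 2a + b - 3 → b - 1
  leading term b: no divisor's leading term divides it; move b to the remainder.
  leading term 1: no divisor's leading term divides it; move -1 to the remainder.
The remainder b - 1 is nonzero, so it would be added as the next basis element.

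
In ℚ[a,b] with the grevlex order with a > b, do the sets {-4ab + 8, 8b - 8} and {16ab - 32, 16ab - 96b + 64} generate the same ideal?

Yes, the ideals are equal.

Since reduced Gröbner bases are canonical representatives of ideals under a given ordering, it suffices to compute and compare them.
Buchberger on the first generating set:
f_1 = -4ab + 8, LT = ab.
f_2 = 8b - 8, LT = b.

S(f_1,f_2): lcm = ab. S = a - 2.
  reduce S modulo (f_1, f_2):
  remainder a - 2 ≠ 0; add g_3 = a - 2 to the basis.

The other S-polynomials (S(f_1,g_3), S(f_2,g_3)) all reduce to 0 modulo the current basis, so we have a Gröbner basis.
Inter-reduce: drop elements whose leading term is divisible by another's, tail-reduce, and make monic.
Reduced Gröbner basis: {a - 2, b - 1}.

Buchberger on the second generating set:
h_1 = 16ab - 32, LT = ab.
h_2 = 16ab - 96b + 64, LT = ab.

S(h_1,h_2): lcm = ab. S = 6b - 6.
  reduce S modulo (h_1, h_2):
  remainder 6b - 6 ≠ 0; add k_3 = 6b - 6 to the basis.

S(h_1,k_3): lcm = ab. S = a - 2.
  reduce S modulo (h_1, h_2, k_3):
  remainder a - 2 ≠ 0; add k_4 = a - 2 to the basis.

The other S-polynomials (S(h_2,k_3), S(h_1,k_4), S(h_2,k_4), S(k_3,k_4)) all reduce to 0 modulo the current basis, so we have a Gröbner basis.
Inter-reduce: drop elements whose leading term is divisible by another's, tail-reduce, and make monic.
Reduced Gröbner basis: {a - 2, b - 1}.

Same reduced basis, so the two generating sets span the same ideal.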